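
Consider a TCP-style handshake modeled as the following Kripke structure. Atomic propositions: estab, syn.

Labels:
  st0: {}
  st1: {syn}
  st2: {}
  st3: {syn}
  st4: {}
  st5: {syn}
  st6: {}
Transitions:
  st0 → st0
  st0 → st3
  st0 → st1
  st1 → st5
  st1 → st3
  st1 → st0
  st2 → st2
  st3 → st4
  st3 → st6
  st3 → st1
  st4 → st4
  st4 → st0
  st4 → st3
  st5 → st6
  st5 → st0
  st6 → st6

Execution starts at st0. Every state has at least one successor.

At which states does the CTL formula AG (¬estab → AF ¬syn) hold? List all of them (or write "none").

States satisfying ¬estab → AF ¬syn: {st0, st2, st4, st5, st6}.
States satisfying AG (¬estab → AF ¬syn): {st2, st6}.

{st2, st6}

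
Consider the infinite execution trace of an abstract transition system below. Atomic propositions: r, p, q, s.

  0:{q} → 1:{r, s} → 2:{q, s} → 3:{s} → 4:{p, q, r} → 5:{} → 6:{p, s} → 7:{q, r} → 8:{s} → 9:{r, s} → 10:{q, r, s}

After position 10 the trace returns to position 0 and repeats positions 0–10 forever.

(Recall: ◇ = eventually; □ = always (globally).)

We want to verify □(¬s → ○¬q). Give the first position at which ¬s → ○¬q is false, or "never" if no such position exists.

¬s → ○¬q holds at every position 0..10, and those are all the positions the trace ever visits, so the invariant □(¬s → ○¬q) is never violated.

never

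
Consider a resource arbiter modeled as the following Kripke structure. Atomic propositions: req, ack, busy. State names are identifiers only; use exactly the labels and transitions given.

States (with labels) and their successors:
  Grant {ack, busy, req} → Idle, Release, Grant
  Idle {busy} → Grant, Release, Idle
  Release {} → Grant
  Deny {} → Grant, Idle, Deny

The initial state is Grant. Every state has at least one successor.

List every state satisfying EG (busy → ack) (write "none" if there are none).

{Grant, Release, Deny}

States satisfying busy → ack: {Grant, Release, Deny}.
States satisfying EG (busy → ack): {Grant, Release, Deny}.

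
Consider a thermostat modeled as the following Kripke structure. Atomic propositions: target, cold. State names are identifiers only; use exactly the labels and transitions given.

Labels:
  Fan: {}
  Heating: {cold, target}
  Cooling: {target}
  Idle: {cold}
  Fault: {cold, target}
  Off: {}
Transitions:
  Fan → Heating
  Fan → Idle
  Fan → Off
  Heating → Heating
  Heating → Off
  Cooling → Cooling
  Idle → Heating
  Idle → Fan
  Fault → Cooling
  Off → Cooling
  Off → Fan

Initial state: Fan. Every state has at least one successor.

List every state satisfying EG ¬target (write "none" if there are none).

{Fan, Idle, Off}

States satisfying ¬target: {Fan, Idle, Off}.
States satisfying EG ¬target: {Fan, Idle, Off}.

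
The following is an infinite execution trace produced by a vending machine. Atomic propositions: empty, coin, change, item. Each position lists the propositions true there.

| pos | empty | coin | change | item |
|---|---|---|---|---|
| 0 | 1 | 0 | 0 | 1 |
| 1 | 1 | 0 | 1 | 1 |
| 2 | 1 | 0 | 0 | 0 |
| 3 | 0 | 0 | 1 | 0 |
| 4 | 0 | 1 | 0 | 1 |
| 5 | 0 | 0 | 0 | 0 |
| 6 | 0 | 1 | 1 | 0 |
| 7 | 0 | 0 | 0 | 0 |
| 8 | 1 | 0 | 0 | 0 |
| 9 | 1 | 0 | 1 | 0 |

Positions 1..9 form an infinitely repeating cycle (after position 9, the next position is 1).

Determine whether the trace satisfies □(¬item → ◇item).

¬item → ◇item holds at every position 0..9, and those are all positions ever visited, so □(¬item → ◇item) holds.
Positions where ¬item holds: 2, 3, 5, 6, 7, 8, 9.
Check ◇item at each: 2→ok, 3→ok, 5→ok, 6→ok, 7→ok, 8→ok, 9→ok.

Satisfied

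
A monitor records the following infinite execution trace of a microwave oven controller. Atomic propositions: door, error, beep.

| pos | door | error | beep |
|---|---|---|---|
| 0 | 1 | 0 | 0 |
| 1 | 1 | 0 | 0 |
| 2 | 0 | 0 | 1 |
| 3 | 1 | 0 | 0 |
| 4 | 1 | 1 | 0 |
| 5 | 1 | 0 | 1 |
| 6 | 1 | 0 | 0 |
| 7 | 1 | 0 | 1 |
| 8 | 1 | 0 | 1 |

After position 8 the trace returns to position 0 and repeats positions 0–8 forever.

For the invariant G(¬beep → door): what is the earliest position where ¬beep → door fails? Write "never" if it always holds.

never

¬beep → door holds at every position 0..8, and those are all the positions the trace ever visits, so the invariant G(¬beep → door) is never violated.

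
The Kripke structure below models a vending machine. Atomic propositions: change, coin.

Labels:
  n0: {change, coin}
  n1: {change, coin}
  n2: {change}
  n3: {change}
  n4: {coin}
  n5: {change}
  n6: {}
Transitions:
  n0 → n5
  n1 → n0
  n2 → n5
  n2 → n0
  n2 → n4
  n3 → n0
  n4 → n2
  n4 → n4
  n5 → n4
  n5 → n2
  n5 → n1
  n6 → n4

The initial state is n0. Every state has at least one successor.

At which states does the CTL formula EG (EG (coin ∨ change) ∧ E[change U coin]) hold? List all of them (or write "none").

{n0, n1, n2, n3, n4, n5}

States satisfying EG (coin ∨ change) ∧ E[change U coin]: {n0, n1, n2, n3, n4, n5}.
States satisfying EG (EG (coin ∨ change) ∧ E[change U coin]): {n0, n1, n2, n3, n4, n5}.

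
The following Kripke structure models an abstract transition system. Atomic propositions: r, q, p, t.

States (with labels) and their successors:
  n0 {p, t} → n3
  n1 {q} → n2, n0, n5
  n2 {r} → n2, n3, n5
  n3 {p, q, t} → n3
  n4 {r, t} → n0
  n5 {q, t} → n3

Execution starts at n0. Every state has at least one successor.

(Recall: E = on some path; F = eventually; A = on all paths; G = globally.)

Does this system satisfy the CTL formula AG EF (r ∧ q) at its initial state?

Violated

States satisfying EF (r ∧ q): ∅.
States satisfying AG EF (r ∧ q): ∅.
n0 is reachable from n0 and violates EF (r ∧ q), so AG fails at n0.
n0 ∉ Sat(AG EF (r ∧ q)).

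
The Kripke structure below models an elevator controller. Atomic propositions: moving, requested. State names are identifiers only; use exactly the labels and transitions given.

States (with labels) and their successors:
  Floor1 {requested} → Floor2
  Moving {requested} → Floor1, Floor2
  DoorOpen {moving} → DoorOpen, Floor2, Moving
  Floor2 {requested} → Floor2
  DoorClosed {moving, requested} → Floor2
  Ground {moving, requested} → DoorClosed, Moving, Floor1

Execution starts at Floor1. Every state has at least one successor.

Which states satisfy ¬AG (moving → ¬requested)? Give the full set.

States satisfying moving → ¬requested: {Floor1, Moving, DoorOpen, Floor2}.
States satisfying AG (moving → ¬requested): {Floor1, Moving, DoorOpen, Floor2}.
States satisfying ¬AG (moving → ¬requested): {DoorClosed, Ground}.

{DoorClosed, Ground}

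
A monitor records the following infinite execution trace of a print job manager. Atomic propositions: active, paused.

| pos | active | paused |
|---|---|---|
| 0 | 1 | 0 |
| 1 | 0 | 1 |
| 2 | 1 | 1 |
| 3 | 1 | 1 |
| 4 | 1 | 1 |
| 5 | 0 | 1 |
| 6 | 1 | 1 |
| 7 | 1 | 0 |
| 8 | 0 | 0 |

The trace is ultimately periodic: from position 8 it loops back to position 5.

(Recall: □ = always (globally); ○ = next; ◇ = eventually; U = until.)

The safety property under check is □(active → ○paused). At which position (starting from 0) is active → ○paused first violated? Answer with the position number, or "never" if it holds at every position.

6

Check active → ○paused at each position in order: 0 ✓, 1 ✓, 2 ✓, 3 ✓, 4 ✓, 5 ✓.
At position 6 the labels are {active, paused} and the next position 7 has {active}, so active → ○paused is false there. This is the first violation.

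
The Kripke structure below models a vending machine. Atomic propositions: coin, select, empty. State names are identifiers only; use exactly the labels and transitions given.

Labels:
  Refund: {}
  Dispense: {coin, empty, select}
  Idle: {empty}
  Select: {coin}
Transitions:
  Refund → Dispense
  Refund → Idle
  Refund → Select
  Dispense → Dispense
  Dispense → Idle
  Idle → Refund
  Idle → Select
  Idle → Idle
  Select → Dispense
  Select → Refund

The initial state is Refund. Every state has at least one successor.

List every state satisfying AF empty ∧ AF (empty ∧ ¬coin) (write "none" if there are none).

States satisfying empty: {Dispense, Idle}.
States satisfying AF empty: {Dispense, Idle}.
States satisfying empty ∧ ¬coin: {Idle}.
States satisfying AF (empty ∧ ¬coin): {Idle}.
States satisfying AF empty ∧ AF (empty ∧ ¬coin): {Idle}.

{Idle}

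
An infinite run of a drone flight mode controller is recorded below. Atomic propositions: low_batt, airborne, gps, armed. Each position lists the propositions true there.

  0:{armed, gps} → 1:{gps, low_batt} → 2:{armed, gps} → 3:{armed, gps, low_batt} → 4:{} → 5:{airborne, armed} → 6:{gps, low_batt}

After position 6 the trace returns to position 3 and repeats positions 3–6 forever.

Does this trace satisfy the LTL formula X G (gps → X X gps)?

No

The position after 0 is 1; G (gps → X X gps) is false there.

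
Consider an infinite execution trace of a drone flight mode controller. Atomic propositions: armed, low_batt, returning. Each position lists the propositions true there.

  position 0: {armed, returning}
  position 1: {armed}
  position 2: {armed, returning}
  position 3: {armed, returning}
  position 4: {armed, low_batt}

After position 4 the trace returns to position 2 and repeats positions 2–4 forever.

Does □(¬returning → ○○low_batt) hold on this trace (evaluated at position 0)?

¬returning → ○○low_batt must hold at every position from 0 onward. It fails at position 1, so □(¬returning → ○○low_batt) is false.
Positions where ¬returning holds: 1, 4.
Check ○○low_batt at each: 1→fails, 4→fails.

Violated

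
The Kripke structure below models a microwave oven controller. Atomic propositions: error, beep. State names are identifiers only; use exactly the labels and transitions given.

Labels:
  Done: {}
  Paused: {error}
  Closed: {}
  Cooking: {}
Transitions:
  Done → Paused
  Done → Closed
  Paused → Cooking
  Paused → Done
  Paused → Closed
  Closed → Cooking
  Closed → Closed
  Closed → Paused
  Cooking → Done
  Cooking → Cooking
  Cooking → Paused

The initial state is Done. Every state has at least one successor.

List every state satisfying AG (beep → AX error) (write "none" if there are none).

{Done, Paused, Closed, Cooking}

States satisfying beep → AX error: {Done, Paused, Closed, Cooking}.
States satisfying AG (beep → AX error): {Done, Paused, Closed, Cooking}.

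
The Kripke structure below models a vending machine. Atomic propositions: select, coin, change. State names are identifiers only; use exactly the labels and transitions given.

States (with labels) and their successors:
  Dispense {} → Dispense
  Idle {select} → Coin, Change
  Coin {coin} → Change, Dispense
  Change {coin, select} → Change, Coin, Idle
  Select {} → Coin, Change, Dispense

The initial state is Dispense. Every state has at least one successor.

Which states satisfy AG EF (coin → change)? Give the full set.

States satisfying EF (coin → change): {Dispense, Idle, Coin, Change, Select}.
States satisfying AG EF (coin → change): {Dispense, Idle, Coin, Change, Select}.

{Dispense, Idle, Coin, Change, Select}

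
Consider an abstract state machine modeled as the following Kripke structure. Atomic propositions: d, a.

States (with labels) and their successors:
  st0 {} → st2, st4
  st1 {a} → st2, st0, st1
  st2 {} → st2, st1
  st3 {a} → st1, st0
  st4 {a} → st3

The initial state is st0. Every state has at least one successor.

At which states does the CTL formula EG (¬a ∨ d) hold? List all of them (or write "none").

States satisfying ¬a ∨ d: {st0, st2}.
States satisfying EG (¬a ∨ d): {st0, st2}.

{st0, st2}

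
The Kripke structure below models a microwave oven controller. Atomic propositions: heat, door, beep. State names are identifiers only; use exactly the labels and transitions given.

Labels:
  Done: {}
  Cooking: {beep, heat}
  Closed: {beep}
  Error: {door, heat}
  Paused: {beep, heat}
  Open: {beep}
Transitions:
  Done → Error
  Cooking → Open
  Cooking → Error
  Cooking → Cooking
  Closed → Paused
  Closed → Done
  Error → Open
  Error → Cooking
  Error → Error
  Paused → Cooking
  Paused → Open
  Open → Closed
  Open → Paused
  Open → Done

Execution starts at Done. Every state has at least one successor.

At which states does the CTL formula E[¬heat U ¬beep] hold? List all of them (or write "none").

{Done, Closed, Error, Open}

States satisfying ¬heat: {Done, Closed, Open}.
States satisfying ¬beep: {Done, Error}.
States satisfying E[¬heat U ¬beep]: {Done, Closed, Error, Open}.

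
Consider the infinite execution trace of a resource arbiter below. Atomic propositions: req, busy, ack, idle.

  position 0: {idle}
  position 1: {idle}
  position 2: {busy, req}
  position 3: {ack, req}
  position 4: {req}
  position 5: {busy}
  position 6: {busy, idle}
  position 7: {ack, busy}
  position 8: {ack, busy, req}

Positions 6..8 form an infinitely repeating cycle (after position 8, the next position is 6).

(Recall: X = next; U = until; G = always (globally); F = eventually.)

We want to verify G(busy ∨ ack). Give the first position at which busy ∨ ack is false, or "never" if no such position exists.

0

At position 0 the labels are {idle}, so busy ∨ ack is false there. This is the first violation.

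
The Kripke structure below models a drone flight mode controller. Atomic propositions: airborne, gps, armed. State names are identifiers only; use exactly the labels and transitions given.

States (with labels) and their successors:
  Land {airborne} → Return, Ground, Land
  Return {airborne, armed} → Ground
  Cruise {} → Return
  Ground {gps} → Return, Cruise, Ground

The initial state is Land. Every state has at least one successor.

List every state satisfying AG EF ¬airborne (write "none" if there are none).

States satisfying EF ¬airborne: {Land, Return, Cruise, Ground}.
States satisfying AG EF ¬airborne: {Land, Return, Cruise, Ground}.

{Land, Return, Cruise, Ground}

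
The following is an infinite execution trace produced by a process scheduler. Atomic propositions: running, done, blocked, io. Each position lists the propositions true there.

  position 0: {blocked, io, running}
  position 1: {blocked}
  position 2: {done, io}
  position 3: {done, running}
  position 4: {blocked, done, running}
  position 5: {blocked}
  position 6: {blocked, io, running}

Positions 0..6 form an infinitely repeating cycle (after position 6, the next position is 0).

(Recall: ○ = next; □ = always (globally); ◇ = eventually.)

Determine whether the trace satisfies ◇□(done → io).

Violated

□(done → io) is false at every position 0..6, so it never becomes true and ◇□(done → io) fails.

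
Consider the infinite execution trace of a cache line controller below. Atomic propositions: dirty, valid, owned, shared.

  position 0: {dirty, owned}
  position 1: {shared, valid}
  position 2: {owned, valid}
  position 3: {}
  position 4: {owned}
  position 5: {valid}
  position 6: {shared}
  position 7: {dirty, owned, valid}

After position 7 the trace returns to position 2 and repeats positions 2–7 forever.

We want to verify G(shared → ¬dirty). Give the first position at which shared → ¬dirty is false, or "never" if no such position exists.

never

shared → ¬dirty holds at every position 0..7, and those are all the positions the trace ever visits, so the invariant G(shared → ¬dirty) is never violated.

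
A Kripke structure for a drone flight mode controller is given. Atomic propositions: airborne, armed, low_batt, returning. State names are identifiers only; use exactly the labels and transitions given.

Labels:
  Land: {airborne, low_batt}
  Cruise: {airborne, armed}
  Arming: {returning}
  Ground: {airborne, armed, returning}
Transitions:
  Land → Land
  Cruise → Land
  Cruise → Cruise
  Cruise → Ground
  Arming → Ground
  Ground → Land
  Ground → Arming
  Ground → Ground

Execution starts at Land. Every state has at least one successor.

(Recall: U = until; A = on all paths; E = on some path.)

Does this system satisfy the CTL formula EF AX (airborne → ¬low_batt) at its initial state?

States satisfying AX (airborne → ¬low_batt): {Arming}.
States satisfying EF AX (airborne → ¬low_batt): {Cruise, Arming, Ground}.
No suitable path/successor from Land witnesses the formula.
Land ∉ Sat(EF AX (airborne → ¬low_batt)).

No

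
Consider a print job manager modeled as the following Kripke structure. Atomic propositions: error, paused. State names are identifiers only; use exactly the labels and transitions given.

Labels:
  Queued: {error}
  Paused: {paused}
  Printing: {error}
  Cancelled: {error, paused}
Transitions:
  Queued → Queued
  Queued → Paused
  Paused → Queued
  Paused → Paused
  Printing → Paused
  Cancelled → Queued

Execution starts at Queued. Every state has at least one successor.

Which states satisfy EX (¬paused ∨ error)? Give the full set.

States satisfying ¬paused ∨ error: {Queued, Printing, Cancelled}.
States satisfying EX (¬paused ∨ error): {Queued, Paused, Cancelled}.

{Queued, Paused, Cancelled}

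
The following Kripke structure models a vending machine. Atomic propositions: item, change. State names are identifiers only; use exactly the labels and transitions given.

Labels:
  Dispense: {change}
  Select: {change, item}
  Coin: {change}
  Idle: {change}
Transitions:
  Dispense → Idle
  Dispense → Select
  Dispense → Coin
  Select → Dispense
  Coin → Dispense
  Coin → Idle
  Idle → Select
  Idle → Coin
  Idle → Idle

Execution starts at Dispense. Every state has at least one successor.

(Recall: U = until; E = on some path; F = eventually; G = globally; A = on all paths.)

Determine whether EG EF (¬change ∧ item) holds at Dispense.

No

States satisfying EF (¬change ∧ item): ∅.
States satisfying EG EF (¬change ∧ item): ∅.
No suitable path/successor from Dispense witnesses the formula.
Dispense ∉ Sat(EG EF (¬change ∧ item)).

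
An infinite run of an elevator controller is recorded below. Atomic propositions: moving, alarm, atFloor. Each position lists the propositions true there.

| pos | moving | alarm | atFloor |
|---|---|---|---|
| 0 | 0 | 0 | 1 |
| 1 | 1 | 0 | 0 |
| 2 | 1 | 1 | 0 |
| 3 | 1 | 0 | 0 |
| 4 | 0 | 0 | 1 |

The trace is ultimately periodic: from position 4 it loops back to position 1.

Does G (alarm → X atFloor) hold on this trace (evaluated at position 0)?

Violated

alarm → X atFloor must hold at every position from 0 onward. It fails at position 2, so G (alarm → X atFloor) is false.
Positions where alarm holds: 2.
Check X atFloor at each: 2→fails.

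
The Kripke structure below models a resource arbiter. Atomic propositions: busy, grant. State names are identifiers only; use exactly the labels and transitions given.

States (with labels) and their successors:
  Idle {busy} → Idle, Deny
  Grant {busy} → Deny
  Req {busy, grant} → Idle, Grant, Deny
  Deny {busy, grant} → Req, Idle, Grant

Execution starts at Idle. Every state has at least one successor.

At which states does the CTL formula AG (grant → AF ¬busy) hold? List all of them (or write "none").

none

States satisfying grant → AF ¬busy: {Idle, Grant}.
States satisfying AG (grant → AF ¬busy): ∅.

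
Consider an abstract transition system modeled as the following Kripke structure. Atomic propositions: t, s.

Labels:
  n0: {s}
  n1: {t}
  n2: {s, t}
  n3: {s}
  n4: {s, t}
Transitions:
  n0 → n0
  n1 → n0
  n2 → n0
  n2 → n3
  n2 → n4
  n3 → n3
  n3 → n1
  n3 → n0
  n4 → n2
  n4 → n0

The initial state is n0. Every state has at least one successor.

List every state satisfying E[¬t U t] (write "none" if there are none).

{n1, n2, n3, n4}

States satisfying ¬t: {n0, n3}.
States satisfying t: {n1, n2, n4}.
States satisfying E[¬t U t]: {n1, n2, n3, n4}.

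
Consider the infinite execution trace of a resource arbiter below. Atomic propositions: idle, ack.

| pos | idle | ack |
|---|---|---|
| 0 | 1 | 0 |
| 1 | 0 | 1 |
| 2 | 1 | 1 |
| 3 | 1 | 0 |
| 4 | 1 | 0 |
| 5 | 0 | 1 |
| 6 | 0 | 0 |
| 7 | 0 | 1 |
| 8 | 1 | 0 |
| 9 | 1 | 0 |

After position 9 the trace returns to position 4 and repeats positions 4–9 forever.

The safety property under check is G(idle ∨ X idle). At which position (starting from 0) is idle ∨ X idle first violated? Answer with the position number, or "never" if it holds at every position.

5

Check idle ∨ X idle at each position in order: 0 ✓, 1 ✓, 2 ✓, 3 ✓, 4 ✓.
At position 5 the labels are {ack} and the next position 6 has {}, so idle ∨ X idle is false there. This is the first violation.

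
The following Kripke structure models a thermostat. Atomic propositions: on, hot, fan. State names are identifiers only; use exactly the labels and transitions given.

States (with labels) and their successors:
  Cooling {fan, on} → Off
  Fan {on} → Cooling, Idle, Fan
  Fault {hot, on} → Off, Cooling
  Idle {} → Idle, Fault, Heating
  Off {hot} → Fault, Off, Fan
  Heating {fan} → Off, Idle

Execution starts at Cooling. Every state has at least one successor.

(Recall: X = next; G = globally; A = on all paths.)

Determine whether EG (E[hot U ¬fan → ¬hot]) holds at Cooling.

Holds

States satisfying E[hot U ¬fan → ¬hot]: {Cooling, Fan, Fault, Idle, Off, Heating}.
States satisfying EG (E[hot U ¬fan → ¬hot]): {Cooling, Fan, Fault, Idle, Off, Heating}.
Cooling ∈ Sat(EG (E[hot U ¬fan → ¬hot])).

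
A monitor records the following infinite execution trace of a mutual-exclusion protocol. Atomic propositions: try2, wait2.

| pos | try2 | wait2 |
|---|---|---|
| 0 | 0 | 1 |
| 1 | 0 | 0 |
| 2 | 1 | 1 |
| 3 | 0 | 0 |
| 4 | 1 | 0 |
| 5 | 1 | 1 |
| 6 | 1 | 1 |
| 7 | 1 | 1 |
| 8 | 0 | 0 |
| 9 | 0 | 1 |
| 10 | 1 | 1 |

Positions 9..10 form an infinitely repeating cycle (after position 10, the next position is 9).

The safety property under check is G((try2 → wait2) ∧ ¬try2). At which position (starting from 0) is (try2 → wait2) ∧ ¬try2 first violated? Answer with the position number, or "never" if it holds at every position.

Check (try2 → wait2) ∧ ¬try2 at each position in order: 0 ✓, 1 ✓.
At position 2 the labels are {try2, wait2}, so (try2 → wait2) ∧ ¬try2 is false there. This is the first violation.

2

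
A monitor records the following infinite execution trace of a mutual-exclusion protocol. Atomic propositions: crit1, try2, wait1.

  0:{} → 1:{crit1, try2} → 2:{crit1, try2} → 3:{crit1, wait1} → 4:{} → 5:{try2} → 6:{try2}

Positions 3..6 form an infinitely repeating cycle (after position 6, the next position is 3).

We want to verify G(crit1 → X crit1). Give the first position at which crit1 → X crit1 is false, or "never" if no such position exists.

3

Check crit1 → X crit1 at each position in order: 0 ✓, 1 ✓, 2 ✓.
At position 3 the labels are {crit1, wait1} and the next position 4 has {}, so crit1 → X crit1 is false there. This is the first violation.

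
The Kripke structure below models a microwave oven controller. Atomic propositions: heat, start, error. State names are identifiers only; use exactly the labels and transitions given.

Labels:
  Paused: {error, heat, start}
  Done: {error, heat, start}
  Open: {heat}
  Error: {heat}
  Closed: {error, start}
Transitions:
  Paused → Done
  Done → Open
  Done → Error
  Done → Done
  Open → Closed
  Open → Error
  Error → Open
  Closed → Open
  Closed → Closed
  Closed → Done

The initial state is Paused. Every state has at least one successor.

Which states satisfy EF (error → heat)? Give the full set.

{Paused, Done, Open, Error, Closed}

States satisfying error → heat: {Paused, Done, Open, Error}.
States satisfying EF (error → heat): {Paused, Done, Open, Error, Closed}.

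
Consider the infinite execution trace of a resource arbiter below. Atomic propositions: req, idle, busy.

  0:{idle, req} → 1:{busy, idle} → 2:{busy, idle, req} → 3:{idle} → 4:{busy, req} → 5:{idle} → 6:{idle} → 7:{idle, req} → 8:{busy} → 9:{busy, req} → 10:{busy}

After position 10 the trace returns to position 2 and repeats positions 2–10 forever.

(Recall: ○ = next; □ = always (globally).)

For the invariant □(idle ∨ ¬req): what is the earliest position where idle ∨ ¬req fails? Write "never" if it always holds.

4

Check idle ∨ ¬req at each position in order: 0 ✓, 1 ✓, 2 ✓, 3 ✓.
At position 4 the labels are {busy, req}, so idle ∨ ¬req is false there. This is the first violation.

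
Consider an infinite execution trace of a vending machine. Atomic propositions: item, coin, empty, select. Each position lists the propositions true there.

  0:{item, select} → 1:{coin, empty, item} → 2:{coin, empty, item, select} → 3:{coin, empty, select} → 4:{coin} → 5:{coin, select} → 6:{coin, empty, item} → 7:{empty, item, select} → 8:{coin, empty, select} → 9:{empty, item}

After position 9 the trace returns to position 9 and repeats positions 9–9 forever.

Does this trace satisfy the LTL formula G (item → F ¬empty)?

item → F ¬empty must hold at every position from 0 onward. It fails at position 6, so G (item → F ¬empty) is false.
Positions where item holds: 0, 1, 2, 6, 7, 9.
Check F ¬empty at each: 0→ok, 1→ok, 2→ok, 6→fails, 7→fails, 9→fails.

Does not hold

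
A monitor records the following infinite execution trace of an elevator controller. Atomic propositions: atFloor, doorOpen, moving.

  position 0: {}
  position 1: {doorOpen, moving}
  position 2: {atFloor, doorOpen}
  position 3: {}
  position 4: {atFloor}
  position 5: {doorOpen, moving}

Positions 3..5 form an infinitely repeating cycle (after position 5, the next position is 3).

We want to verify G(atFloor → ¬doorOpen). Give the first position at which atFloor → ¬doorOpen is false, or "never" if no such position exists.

2

Check atFloor → ¬doorOpen at each position in order: 0 ✓, 1 ✓.
At position 2 the labels are {atFloor, doorOpen}, so atFloor → ¬doorOpen is false there. This is the first violation.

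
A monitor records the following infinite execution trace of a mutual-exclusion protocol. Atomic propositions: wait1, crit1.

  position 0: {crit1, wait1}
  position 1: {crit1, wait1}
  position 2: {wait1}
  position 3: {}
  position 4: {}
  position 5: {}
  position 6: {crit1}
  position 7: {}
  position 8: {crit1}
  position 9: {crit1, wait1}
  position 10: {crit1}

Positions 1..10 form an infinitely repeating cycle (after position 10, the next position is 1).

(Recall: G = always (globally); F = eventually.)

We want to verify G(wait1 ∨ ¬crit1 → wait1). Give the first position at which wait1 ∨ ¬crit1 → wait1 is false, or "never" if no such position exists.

3

Check wait1 ∨ ¬crit1 → wait1 at each position in order: 0 ✓, 1 ✓, 2 ✓.
At position 3 the labels are {}, so wait1 ∨ ¬crit1 → wait1 is false there. This is the first violation.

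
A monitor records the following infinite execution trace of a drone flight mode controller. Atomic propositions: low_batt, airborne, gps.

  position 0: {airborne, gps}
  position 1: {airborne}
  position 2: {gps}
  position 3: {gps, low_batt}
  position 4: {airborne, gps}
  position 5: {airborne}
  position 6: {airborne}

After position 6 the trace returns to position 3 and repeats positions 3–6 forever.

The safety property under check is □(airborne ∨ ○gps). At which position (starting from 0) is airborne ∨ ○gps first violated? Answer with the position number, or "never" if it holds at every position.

never

airborne ∨ ○gps holds at every position 0..6, and those are all the positions the trace ever visits, so the invariant □(airborne ∨ ○gps) is never violated.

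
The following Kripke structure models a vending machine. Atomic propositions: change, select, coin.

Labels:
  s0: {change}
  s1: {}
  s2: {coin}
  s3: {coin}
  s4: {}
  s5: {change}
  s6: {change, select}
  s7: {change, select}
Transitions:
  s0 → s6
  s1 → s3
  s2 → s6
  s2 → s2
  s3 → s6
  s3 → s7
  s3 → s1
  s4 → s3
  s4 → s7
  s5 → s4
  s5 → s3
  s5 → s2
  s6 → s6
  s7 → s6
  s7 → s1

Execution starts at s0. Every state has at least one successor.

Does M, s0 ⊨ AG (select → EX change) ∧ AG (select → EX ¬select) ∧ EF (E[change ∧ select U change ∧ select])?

States satisfying select → EX change: {s0, s1, s2, s3, s4, s5, s6, s7}.
States satisfying AG (select → EX change): {s0, s1, s2, s3, s4, s5, s6, s7}.
States satisfying select → EX ¬select: {s0, s1, s2, s3, s4, s5, s7}.
States satisfying AG (select → EX ¬select): ∅.
States satisfying E[change ∧ select U change ∧ select]: {s6, s7}.
States satisfying EF (E[change ∧ select U change ∧ select]): {s0, s1, s2, s3, s4, s5, s6, s7}.
States satisfying AG (select → EX change) ∧ AG (select → EX ¬select) ∧ EF (E[change ∧ select U change ∧ select]): ∅.
s0 ∉ Sat(AG (select → EX change) ∧ AG (select → EX ¬select) ∧ EF (E[change ∧ select U change ∧ select])).

Does not hold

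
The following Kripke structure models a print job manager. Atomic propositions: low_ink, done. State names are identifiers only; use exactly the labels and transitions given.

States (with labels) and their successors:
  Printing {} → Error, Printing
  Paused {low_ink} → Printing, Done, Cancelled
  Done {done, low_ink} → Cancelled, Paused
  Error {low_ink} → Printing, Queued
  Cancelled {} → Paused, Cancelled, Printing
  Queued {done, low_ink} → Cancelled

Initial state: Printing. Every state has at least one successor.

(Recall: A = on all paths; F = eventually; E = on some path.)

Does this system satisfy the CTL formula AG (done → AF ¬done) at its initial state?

Yes

States satisfying done → AF ¬done: {Printing, Paused, Done, Error, Cancelled, Queued}.
States satisfying AG (done → AF ¬done): {Printing, Paused, Done, Error, Cancelled, Queued}.
Every state reachable from Printing satisfies done → AF ¬done.
Printing ∈ Sat(AG (done → AF ¬done)).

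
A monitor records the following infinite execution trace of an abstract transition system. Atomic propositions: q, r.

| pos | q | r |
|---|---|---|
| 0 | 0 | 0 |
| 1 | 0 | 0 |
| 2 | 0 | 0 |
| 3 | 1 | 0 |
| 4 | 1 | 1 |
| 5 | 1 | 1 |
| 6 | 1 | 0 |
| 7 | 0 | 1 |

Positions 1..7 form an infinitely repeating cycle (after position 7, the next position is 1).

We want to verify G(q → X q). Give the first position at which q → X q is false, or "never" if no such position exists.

Check q → X q at each position in order: 0 ✓, 1 ✓, 2 ✓, 3 ✓, 4 ✓, 5 ✓.
At position 6 the labels are {q} and the next position 7 has {r}, so q → X q is false there. This is the first violation.

6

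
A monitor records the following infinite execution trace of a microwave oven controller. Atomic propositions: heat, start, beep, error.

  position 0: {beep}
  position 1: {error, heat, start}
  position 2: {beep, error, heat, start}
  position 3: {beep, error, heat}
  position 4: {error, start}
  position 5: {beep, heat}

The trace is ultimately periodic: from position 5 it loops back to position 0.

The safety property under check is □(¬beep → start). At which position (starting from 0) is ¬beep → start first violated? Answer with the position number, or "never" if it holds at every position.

¬beep → start holds at every position 0..5, and those are all the positions the trace ever visits, so the invariant □(¬beep → start) is never violated.

never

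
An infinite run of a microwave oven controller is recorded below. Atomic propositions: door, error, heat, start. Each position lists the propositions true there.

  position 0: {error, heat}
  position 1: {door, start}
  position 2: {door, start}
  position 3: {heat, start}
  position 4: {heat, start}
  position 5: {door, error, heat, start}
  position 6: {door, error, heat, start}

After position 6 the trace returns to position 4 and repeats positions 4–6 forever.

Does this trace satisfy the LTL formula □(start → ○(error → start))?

start → ○(error → start) holds at every position 0..6, and those are all positions ever visited, so □(start → ○(error → start)) holds.
Positions where start holds: 1, 2, 3, 4, 5, 6.
Check ○(error → start) at each: 1→ok, 2→ok, 3→ok, 4→ok, 5→ok, 6→ok.

Holds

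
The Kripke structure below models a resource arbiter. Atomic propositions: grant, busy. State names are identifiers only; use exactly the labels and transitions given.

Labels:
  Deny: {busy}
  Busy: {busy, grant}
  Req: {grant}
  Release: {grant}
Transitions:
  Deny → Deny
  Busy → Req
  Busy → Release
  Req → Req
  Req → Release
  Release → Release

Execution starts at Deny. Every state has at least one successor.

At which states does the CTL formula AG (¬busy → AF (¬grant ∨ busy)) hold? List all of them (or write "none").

{Deny}

States satisfying ¬busy → AF (¬grant ∨ busy): {Deny, Busy}.
States satisfying AG (¬busy → AF (¬grant ∨ busy)): {Deny}.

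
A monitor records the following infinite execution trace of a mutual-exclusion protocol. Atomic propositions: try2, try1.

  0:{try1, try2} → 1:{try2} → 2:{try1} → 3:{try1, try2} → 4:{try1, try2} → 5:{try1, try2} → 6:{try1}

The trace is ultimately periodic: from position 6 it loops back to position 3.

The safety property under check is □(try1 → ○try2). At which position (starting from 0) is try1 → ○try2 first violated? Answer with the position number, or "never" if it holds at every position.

Check try1 → ○try2 at each position in order: 0 ✓, 1 ✓, 2 ✓, 3 ✓, 4 ✓.
At position 5 the labels are {try1, try2} and the next position 6 has {try1}, so try1 → ○try2 is false there. This is the first violation.

5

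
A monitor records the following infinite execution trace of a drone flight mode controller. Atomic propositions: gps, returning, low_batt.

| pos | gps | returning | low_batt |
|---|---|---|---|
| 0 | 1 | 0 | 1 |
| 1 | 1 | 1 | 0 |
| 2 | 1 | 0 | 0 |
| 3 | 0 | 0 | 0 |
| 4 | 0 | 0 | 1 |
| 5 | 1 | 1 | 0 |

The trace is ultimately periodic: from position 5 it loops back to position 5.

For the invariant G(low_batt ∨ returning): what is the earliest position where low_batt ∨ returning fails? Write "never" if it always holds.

Check low_batt ∨ returning at each position in order: 0 ✓, 1 ✓.
At position 2 the labels are {gps}, so low_batt ∨ returning is false there. This is the first violation.

2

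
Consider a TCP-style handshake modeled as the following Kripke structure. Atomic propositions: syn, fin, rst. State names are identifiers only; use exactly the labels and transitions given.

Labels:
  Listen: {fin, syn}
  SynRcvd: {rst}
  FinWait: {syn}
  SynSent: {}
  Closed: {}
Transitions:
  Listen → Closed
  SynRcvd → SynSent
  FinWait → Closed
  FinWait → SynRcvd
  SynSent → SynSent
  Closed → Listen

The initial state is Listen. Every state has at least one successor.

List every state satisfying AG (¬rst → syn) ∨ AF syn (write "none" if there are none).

States satisfying ¬rst → syn: {Listen, SynRcvd, FinWait}.
States satisfying AG (¬rst → syn): ∅.
States satisfying syn: {Listen, FinWait}.
States satisfying AF syn: {Listen, FinWait, Closed}.
States satisfying AG (¬rst → syn) ∨ AF syn: {Listen, FinWait, Closed}.

{Listen, FinWait, Closed}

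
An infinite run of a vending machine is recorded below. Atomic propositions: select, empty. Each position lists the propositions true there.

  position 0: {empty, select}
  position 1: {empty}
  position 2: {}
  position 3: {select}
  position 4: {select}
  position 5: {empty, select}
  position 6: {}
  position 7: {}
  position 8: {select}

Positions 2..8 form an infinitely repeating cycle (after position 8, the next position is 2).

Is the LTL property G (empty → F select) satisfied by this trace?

Satisfied

empty → F select holds at every position 0..8, and those are all positions ever visited, so G (empty → F select) holds.
Positions where empty holds: 0, 1, 5.
Check F select at each: 0→ok, 1→ok, 5→ok.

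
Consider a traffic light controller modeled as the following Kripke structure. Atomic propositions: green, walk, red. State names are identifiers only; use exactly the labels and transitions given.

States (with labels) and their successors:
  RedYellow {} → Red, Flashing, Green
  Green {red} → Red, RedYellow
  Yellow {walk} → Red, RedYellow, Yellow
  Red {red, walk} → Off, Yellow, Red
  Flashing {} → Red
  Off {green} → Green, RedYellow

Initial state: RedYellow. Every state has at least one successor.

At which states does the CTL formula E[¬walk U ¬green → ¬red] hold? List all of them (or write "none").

States satisfying ¬walk: {RedYellow, Green, Flashing, Off}.
States satisfying ¬green → ¬red: {RedYellow, Yellow, Flashing, Off}.
States satisfying E[¬walk U ¬green → ¬red]: {RedYellow, Green, Yellow, Flashing, Off}.

{RedYellow, Green, Yellow, Flashing, Off}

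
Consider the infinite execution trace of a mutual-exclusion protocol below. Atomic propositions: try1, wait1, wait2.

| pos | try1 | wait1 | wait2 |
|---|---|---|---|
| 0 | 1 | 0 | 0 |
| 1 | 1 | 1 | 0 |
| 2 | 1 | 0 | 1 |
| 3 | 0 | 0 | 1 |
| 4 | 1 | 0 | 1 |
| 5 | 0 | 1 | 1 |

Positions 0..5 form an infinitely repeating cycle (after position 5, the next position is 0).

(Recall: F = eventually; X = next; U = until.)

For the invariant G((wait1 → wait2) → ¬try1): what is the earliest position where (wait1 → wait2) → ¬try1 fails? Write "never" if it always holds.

At position 0 the labels are {try1}, so (wait1 → wait2) → ¬try1 is false there. This is the first violation.

0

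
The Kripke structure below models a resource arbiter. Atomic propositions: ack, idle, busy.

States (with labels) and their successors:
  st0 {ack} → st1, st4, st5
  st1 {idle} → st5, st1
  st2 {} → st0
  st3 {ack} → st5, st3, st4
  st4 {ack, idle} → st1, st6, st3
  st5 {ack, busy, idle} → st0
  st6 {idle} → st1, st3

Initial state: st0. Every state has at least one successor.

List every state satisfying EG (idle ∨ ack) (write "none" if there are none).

States satisfying idle ∨ ack: {st0, st1, st3, st4, st5, st6}.
States satisfying EG (idle ∨ ack): {st0, st1, st3, st4, st5, st6}.

{st0, st1, st3, st4, st5, st6}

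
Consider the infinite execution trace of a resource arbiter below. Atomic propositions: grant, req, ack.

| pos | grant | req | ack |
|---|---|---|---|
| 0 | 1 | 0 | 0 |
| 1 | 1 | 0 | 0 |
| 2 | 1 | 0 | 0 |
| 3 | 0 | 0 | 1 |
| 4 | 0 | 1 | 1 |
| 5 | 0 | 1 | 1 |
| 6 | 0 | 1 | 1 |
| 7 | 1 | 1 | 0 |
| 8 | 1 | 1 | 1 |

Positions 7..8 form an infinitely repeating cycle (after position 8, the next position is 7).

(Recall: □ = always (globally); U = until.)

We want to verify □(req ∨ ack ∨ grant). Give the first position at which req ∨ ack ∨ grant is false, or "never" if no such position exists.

never

req ∨ ack ∨ grant holds at every position 0..8, and those are all the positions the trace ever visits, so the invariant □(req ∨ ack ∨ grant) is never violated.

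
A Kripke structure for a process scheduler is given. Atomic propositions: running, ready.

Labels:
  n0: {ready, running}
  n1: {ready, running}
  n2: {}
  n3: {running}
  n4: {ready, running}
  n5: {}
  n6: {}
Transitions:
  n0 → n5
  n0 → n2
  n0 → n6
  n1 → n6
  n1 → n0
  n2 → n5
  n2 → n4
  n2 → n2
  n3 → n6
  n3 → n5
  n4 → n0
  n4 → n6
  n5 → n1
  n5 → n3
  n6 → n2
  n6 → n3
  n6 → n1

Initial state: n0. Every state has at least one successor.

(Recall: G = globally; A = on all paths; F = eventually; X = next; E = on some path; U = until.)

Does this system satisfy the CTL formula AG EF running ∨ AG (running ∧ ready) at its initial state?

States satisfying EF running: {n0, n1, n2, n3, n4, n5, n6}.
States satisfying AG EF running: {n0, n1, n2, n3, n4, n5, n6}.
States satisfying running ∧ ready: {n0, n1, n4}.
States satisfying AG (running ∧ ready): ∅.
States satisfying AG EF running ∨ AG (running ∧ ready): {n0, n1, n2, n3, n4, n5, n6}.
n0 ∈ Sat(AG EF running ∨ AG (running ∧ ready)).

Holds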